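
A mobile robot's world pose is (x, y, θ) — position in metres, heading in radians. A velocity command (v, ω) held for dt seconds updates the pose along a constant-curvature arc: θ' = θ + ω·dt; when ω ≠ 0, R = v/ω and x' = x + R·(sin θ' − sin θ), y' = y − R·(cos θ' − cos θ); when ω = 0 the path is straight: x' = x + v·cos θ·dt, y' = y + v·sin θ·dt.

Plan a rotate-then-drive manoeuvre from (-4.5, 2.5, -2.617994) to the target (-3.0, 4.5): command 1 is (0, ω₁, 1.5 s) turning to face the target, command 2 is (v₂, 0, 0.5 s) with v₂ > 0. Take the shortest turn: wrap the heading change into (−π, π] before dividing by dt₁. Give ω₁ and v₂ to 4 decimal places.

heading to target = atan2(4.5−2.5, -3−-4.5) = 0.9273
Δθ = wrap(0.9273 − -2.6180) = -2.7379; ω₁ = Δθ/dt₁ = -1.8253
distance = √((-3−-4.5)² + (4.5−2.5)²) = 2.5000; v₂ = distance/dt₂ = 5.0000

ω₁ = -1.8253, v₂ = 5.0000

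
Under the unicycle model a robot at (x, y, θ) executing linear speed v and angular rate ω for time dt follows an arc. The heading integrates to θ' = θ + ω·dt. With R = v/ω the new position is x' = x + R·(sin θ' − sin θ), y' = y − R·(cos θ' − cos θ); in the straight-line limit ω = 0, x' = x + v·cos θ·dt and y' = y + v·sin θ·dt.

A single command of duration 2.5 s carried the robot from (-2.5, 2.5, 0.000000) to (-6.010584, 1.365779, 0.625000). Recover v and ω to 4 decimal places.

v = -1.5000, ω = 0.2500

Δθ = 0.625000 − 0.000000 = 0.625000
ω = Δθ/dt = 0.625000/2.5 = 0.2500
R = Δx/(sin θ' − sin θ) = -6.0000
v = R·ω = -6.0000·0.2500 = -1.5000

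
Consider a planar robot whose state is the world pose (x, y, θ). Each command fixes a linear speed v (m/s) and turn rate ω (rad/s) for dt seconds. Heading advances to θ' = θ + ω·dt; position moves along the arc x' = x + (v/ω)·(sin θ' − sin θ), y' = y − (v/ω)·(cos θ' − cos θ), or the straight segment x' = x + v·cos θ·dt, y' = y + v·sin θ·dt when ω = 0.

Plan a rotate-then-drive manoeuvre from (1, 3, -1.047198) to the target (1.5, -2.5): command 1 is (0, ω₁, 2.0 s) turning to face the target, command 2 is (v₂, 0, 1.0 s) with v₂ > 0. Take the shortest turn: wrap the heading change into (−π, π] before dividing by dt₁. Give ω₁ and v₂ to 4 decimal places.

heading to target = atan2(-2.5−3, 1.5−1) = -1.4801
Δθ = wrap(-1.4801 − -1.0472) = -0.4329; ω₁ = Δθ/dt₁ = -0.2165
distance = √((1.5−1)² + (-2.5−3)²) = 5.5227; v₂ = distance/dt₂ = 5.5227

ω₁ = -0.2165, v₂ = 5.5227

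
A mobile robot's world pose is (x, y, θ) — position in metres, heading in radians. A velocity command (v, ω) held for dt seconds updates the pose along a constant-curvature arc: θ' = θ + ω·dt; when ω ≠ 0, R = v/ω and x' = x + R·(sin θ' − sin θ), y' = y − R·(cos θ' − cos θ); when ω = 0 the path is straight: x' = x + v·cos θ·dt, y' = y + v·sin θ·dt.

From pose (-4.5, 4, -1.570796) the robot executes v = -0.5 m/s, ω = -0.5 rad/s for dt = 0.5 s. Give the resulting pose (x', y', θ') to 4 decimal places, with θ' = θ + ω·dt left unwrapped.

(-4.4689, 4.2474, -1.8208)

θ' = -1.5708 + -0.5·0.5 = -1.8208
R = v/ω = -0.5/-0.5 = 1.0000
x' = -4.5 + 1.0000·(sin -1.8208 − sin -1.5708) = -4.4689
y' = 4 − 1.0000·(cos -1.8208 − cos -1.5708) = 4.2474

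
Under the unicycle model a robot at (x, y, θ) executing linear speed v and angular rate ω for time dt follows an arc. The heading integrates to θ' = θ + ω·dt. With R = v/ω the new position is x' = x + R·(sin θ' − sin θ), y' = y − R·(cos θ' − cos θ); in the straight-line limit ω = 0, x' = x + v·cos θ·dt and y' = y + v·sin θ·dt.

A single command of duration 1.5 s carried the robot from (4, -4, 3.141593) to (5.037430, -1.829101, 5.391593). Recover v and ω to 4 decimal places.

v = -2.0000, ω = 1.5000

Δθ = 5.391593 − 3.141593 = 2.250000
ω = Δθ/dt = 2.250000/1.5 = 1.5000
R = −Δy/(cos θ' − cos θ) = -1.3333
v = R·ω = -1.3333·1.5000 = -2.0000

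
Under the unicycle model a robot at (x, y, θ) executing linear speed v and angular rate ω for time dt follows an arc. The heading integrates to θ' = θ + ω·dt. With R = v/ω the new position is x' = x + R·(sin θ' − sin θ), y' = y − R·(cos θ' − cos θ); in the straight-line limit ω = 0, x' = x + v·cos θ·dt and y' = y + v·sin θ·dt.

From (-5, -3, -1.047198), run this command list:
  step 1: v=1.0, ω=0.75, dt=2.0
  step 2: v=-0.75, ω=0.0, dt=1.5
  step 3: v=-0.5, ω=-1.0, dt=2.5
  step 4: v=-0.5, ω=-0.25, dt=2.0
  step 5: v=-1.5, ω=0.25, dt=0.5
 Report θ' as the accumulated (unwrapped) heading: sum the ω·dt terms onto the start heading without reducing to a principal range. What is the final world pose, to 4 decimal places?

step 1: θ'=0.4528 (R=1.3333) → pose (-3.2620, -3.5323, 0.4528)
step 2: θ'=0.4528 (straight) → pose (-4.2736, -4.0245, 0.4528)
step 3: θ'=-2.0472 (R=0.5000) → pose (-4.9367, -3.3456, -2.0472)
step 4: θ'=-2.5472 (R=2.0000) → pose (-4.2794, -2.6058, -2.5472)
step 5: θ'=-2.4222 (R=-6.0000) → pose (-3.6859, -2.1481, -2.4222)

(-3.6859, -2.1481, -2.4222)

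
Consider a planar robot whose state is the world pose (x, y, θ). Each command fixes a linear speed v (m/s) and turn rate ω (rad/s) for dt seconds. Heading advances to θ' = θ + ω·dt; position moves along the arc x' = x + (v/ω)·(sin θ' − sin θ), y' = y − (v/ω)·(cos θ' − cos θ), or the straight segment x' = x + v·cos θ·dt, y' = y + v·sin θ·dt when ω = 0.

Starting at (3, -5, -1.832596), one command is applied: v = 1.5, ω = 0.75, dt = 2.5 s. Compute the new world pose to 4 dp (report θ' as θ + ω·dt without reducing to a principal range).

θ' = -1.8326 + 0.75·2.5 = 0.0424
R = v/ω = 1.5/0.75 = 2.0000
x' = 3 + 2.0000·(sin 0.0424 − sin -1.8326) = 5.0166
y' = -5 − 2.0000·(cos 0.0424 − cos -1.8326) = -7.5158

(5.0166, -7.5158, 0.0424)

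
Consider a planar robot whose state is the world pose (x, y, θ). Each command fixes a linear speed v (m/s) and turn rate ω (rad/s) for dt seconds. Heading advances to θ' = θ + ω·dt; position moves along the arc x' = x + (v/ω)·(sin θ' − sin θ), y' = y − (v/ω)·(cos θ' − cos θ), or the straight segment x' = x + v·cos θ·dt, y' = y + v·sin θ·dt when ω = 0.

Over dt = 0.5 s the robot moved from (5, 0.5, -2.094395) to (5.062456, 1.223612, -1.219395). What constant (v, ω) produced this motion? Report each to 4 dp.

Δθ = -1.219395 − -2.094395 = 0.875000
ω = Δθ/dt = 0.875000/0.5 = 1.7500
R = −Δy/(cos θ' − cos θ) = -0.8571
v = R·ω = -0.8571·1.7500 = -1.5000

v = -1.5000, ω = 1.7500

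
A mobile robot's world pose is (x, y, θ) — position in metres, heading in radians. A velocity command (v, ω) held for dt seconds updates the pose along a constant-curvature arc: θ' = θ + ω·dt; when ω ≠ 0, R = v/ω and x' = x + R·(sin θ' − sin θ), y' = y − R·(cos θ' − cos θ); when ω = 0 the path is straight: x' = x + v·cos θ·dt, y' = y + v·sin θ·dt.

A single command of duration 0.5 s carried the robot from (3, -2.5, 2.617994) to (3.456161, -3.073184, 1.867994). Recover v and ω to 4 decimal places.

Δθ = 1.867994 − 2.617994 = -0.750000
ω = Δθ/dt = -0.750000/0.5 = -1.5000
R = −Δy/(cos θ' − cos θ) = 1.0000
v = R·ω = 1.0000·-1.5000 = -1.5000

v = -1.5000, ω = -1.5000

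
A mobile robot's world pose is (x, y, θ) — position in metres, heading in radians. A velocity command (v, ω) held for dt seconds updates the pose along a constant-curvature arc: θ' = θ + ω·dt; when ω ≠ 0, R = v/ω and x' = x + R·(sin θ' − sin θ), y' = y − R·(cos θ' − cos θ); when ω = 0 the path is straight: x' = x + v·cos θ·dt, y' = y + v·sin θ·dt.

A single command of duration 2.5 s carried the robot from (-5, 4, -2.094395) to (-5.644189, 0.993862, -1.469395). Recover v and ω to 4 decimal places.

v = 1.2500, ω = 0.2500

Δθ = -1.469395 − -2.094395 = 0.625000
ω = Δθ/dt = 0.625000/2.5 = 0.2500
R = −Δy/(cos θ' − cos θ) = 5.0000
v = R·ω = 5.0000·0.2500 = 1.2500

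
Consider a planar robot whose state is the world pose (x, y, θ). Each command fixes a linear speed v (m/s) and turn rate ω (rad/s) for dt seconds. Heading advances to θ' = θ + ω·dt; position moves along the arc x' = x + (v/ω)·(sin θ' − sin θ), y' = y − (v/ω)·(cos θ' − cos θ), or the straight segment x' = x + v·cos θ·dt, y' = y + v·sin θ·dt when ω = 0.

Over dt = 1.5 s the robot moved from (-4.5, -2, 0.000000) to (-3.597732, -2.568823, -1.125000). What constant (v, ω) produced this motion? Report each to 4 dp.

v = 0.7500, ω = -0.7500

Δθ = -1.125000 − 0.000000 = -1.125000
ω = Δθ/dt = -1.125000/1.5 = -0.7500
R = Δx/(sin θ' − sin θ) = -1.0000
v = R·ω = -1.0000·-0.7500 = 0.7500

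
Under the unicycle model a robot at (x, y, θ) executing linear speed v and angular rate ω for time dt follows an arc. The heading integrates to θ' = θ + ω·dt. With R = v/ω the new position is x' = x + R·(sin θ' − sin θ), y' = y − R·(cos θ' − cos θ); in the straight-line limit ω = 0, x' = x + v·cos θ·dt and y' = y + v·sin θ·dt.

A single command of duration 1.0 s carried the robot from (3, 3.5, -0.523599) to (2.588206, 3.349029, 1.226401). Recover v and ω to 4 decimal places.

Δθ = 1.226401 − -0.523599 = 1.750000
ω = Δθ/dt = 1.750000/1.0 = 1.7500
R = Δx/(sin θ' − sin θ) = -0.2857
v = R·ω = -0.2857·1.7500 = -0.5000

v = -0.5000, ω = 1.7500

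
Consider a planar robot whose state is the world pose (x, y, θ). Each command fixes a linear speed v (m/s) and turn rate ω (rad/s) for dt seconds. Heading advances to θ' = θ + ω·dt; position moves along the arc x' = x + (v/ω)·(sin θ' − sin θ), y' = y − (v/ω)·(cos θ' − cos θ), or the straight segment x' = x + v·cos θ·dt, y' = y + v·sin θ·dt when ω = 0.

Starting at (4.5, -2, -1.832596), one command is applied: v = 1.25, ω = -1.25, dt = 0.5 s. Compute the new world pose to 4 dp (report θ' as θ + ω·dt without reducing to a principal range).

θ' = -1.8326 + -1.25·0.5 = -2.4576
R = v/ω = 1.25/-1.25 = -1.0000
x' = 4.5 + -1.0000·(sin -2.4576 − sin -1.8326) = 4.1660
y' = -2 − -1.0000·(cos -2.4576 − cos -1.8326) = -2.5162

(4.1660, -2.5162, -2.4576)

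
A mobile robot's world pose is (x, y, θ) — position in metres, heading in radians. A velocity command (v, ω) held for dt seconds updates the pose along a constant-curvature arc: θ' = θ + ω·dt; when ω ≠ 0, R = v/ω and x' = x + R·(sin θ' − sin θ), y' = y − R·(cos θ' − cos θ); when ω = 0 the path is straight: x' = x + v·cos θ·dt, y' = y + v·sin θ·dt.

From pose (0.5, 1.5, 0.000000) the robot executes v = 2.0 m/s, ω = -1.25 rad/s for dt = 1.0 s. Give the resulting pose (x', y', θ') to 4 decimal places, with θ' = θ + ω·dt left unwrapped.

(2.0184, 0.4045, -1.2500)

θ' = 0.0000 + -1.25·1.0 = -1.2500
R = v/ω = 2.0/-1.25 = -1.6000
x' = 0.5 + -1.6000·(sin -1.2500 − sin 0.0000) = 2.0184
y' = 1.5 − -1.6000·(cos -1.2500 − cos 0.0000) = 0.4045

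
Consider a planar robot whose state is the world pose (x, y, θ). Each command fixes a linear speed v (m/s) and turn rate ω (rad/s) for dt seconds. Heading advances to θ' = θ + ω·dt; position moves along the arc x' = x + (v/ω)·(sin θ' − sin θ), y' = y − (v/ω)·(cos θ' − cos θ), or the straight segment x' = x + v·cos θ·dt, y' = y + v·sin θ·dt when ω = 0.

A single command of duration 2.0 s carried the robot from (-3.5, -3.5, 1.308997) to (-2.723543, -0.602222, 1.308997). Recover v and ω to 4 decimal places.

Δθ = 1.308997 − 1.308997 = 0.000000
ω = Δθ/dt = 0.000000/2.0 = 0.0000
ω = 0 → v = (Δx·cos θ + Δy·sin θ)/dt = 1.5000

v = 1.5000, ω = 0.0000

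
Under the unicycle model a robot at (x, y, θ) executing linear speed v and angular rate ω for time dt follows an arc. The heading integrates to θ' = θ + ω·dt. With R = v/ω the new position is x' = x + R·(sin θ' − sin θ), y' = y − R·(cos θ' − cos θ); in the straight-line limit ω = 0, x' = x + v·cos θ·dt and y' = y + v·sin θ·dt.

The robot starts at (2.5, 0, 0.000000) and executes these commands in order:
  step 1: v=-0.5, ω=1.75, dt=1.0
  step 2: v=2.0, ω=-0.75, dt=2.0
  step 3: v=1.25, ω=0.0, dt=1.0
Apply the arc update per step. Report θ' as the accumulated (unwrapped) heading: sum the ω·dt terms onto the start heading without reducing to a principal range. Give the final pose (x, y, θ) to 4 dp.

(5.3942, 3.0317, 0.2500)

step 1: θ'=1.7500 (R=-0.2857) → pose (2.2189, -0.3366, 1.7500)
step 2: θ'=0.2500 (R=-2.6667) → pose (4.1831, 2.7224, 0.2500)
step 3: θ'=0.2500 (straight) → pose (5.3942, 3.0317, 0.2500)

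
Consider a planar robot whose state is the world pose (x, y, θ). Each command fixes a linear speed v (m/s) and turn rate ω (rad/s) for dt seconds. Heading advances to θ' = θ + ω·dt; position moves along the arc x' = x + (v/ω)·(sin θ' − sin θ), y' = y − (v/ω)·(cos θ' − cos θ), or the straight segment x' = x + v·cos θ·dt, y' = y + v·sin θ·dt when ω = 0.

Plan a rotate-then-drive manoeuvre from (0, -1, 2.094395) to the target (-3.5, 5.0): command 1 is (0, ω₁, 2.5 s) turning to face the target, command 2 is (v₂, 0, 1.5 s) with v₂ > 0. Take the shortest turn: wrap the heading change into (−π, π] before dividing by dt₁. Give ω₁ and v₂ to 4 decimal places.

ω₁ = 0.0018, v₂ = 4.6308

heading to target = atan2(5−-1, -3.5−0) = 2.0989
Δθ = wrap(2.0989 − 2.0944) = 0.0045; ω₁ = Δθ/dt₁ = 0.0018
distance = √((-3.5−0)² + (5−-1)²) = 6.9462; v₂ = distance/dt₂ = 4.6308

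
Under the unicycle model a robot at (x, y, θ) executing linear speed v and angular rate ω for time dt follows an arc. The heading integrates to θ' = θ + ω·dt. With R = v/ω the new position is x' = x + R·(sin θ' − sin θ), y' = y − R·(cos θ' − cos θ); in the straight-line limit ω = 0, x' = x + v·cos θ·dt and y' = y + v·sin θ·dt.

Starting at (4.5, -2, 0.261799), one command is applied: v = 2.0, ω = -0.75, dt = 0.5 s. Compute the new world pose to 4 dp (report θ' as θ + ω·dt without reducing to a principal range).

θ' = 0.2618 + -0.75·0.5 = -0.1132
R = v/ω = 2.0/-0.75 = -2.6667
x' = 4.5 + -2.6667·(sin -0.1132 − sin 0.2618) = 5.4914
y' = -2 − -2.6667·(cos -0.1132 − cos 0.2618) = -1.9262

(5.4914, -1.9262, -0.1132)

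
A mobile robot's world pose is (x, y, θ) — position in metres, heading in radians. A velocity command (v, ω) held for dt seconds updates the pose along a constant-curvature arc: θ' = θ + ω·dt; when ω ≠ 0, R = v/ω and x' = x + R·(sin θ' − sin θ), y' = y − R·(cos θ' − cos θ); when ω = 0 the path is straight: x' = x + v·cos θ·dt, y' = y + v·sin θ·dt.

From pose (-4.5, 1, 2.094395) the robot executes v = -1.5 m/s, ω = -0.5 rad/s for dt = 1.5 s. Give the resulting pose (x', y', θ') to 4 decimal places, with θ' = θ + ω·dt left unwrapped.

θ' = 2.0944 + -0.5·1.5 = 1.3444
R = v/ω = -1.5/-0.5 = 3.0000
x' = -4.5 + 3.0000·(sin 1.3444 − sin 2.0944) = -4.1746
y' = 1 − 3.0000·(cos 1.3444 − cos 2.0944) = -1.1734

(-4.1746, -1.1734, 1.3444)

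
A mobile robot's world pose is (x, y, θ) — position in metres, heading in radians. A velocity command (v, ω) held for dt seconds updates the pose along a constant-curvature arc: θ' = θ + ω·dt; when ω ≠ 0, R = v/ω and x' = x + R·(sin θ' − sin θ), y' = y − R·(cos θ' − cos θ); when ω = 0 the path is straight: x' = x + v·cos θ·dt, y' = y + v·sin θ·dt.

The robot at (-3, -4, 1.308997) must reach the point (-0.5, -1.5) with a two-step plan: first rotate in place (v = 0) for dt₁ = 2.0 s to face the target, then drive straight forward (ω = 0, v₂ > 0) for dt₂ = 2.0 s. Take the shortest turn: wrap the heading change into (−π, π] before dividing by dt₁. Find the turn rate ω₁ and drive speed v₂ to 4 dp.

heading to target = atan2(-1.5−-4, -0.5−-3) = 0.7854
Δθ = wrap(0.7854 − 1.3090) = -0.5236; ω₁ = Δθ/dt₁ = -0.2618
distance = √((-0.5−-3)² + (-1.5−-4)²) = 3.5355; v₂ = distance/dt₂ = 1.7678

ω₁ = -0.2618, v₂ = 1.7678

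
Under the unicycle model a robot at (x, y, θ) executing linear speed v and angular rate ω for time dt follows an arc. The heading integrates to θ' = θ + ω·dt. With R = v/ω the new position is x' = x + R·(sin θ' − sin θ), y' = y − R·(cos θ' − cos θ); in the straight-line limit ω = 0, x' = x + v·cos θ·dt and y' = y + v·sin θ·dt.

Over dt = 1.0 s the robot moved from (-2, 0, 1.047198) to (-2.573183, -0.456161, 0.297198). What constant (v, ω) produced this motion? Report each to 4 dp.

Δθ = 0.297198 − 1.047198 = -0.750000
ω = Δθ/dt = -0.750000/1.0 = -0.7500
R = Δx/(sin θ' − sin θ) = 1.0000
v = R·ω = 1.0000·-0.7500 = -0.7500

v = -0.7500, ω = -0.7500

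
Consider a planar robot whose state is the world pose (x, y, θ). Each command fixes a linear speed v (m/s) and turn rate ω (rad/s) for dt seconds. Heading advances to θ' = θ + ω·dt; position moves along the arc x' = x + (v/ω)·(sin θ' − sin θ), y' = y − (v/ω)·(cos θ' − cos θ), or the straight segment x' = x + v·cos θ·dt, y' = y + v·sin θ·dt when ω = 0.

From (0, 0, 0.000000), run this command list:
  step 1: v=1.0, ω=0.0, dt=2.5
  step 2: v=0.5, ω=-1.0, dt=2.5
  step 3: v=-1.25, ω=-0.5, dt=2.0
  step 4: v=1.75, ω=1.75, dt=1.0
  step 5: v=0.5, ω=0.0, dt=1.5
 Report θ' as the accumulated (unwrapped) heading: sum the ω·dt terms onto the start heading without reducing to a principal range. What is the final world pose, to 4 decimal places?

step 1: θ'=0.0000 (straight) → pose (2.5000, 0.0000, 0.0000)
step 2: θ'=-2.5000 (R=-0.5000) → pose (2.7992, -0.9006, -2.5000)
step 3: θ'=-3.5000 (R=2.5000) → pose (5.1724, -0.5623, -3.5000)
step 4: θ'=-1.7500 (R=1.0000) → pose (3.8376, -1.3205, -1.7500)
step 5: θ'=-1.7500 (straight) → pose (3.7039, -2.0585, -1.7500)

(3.7039, -2.0585, -1.7500)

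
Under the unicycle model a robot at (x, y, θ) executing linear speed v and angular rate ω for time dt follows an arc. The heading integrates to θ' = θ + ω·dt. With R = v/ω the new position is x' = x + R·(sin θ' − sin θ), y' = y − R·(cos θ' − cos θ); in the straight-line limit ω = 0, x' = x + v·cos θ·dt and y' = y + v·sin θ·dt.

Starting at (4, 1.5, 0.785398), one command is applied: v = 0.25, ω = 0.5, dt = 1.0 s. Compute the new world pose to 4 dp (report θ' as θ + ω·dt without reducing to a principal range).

(4.1262, 1.7128, 1.2854)

θ' = 0.7854 + 0.5·1.0 = 1.2854
R = v/ω = 0.25/0.5 = 0.5000
x' = 4 + 0.5000·(sin 1.2854 − sin 0.7854) = 4.1262
y' = 1.5 − 0.5000·(cos 1.2854 − cos 0.7854) = 1.7128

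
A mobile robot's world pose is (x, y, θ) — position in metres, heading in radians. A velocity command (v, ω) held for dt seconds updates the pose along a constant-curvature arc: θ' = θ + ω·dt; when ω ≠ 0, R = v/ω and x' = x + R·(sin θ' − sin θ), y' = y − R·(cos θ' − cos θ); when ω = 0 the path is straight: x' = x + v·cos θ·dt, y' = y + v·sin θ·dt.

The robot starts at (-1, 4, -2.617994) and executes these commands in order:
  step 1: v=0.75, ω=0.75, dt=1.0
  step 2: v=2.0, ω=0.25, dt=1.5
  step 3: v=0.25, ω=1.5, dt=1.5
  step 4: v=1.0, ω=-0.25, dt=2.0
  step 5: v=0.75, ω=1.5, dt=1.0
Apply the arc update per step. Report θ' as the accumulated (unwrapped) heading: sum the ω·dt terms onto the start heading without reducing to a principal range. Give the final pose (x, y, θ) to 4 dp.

(0.5925, 1.8913, 1.7570)

step 1: θ'=-1.8680 (R=1.0000) → pose (-1.4562, 3.4268, -1.8680)
step 2: θ'=-1.4930 (R=8.0000) → pose (-1.7827, 0.4623, -1.4930)
step 3: θ'=0.7570 (R=0.1667) → pose (-1.5021, 0.3541, 0.7570)
step 4: θ'=0.2570 (R=-4.0000) → pose (0.2282, 1.3151, 0.2570)
step 5: θ'=1.7570 (R=0.5000) → pose (0.5925, 1.8913, 1.7570)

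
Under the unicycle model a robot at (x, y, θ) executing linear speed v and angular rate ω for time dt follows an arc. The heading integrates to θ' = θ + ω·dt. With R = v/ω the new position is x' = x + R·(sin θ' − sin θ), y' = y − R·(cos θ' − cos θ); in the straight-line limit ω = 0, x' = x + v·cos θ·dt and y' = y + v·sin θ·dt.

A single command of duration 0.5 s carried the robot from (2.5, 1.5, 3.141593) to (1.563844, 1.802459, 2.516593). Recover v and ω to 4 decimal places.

v = 2.0000, ω = -1.2500

Δθ = 2.516593 − 3.141593 = -0.625000
ω = Δθ/dt = -0.625000/0.5 = -1.2500
R = Δx/(sin θ' − sin θ) = -1.6000
v = R·ω = -1.6000·-1.2500 = 2.0000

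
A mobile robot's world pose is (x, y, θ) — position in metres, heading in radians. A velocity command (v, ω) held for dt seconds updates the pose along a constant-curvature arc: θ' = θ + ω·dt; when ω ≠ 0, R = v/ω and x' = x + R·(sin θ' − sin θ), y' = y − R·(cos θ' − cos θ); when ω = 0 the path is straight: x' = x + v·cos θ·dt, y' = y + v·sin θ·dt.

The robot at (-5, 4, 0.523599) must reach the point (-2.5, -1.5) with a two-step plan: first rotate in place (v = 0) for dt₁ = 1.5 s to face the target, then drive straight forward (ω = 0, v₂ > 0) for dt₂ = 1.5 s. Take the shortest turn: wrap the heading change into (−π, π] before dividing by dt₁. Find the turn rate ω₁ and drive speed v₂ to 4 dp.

heading to target = atan2(-1.5−4, -2.5−-5) = -1.1442
Δθ = wrap(-1.1442 − 0.5236) = -1.6678; ω₁ = Δθ/dt₁ = -1.1118
distance = √((-2.5−-5)² + (-1.5−4)²) = 6.0415; v₂ = distance/dt₂ = 4.0277

ω₁ = -1.1118, v₂ = 4.0277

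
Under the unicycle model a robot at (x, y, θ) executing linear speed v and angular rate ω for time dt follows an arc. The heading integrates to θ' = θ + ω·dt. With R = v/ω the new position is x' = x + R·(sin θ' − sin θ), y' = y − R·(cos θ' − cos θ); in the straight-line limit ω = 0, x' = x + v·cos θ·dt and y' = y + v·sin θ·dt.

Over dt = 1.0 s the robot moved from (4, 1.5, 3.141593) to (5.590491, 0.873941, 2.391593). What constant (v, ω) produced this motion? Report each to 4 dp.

Δθ = 2.391593 − 3.141593 = -0.750000
ω = Δθ/dt = -0.750000/1.0 = -0.7500
R = Δx/(sin θ' − sin θ) = 2.3333
v = R·ω = 2.3333·-0.7500 = -1.7500

v = -1.7500, ω = -0.7500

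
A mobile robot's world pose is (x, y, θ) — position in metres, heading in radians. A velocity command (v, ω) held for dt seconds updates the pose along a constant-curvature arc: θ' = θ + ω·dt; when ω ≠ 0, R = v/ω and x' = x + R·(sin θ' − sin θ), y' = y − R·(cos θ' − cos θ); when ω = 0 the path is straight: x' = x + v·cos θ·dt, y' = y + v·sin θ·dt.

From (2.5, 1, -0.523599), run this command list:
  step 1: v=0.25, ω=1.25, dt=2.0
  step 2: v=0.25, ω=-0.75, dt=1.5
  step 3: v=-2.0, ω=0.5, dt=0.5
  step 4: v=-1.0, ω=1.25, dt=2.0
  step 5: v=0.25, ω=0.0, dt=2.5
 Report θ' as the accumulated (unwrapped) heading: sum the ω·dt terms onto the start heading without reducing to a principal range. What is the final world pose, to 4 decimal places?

(2.7892, -0.5792, 3.6014)

step 1: θ'=1.9764 (R=0.2000) → pose (2.7838, 1.2521, 1.9764)
step 2: θ'=0.8514 (R=-0.3333) → pose (2.8393, 1.6033, 0.8514)
step 3: θ'=1.1014 (R=-4.0000) → pose (2.2808, 0.7770, 1.1014)
step 4: θ'=3.6014 (R=-0.8000) → pose (3.3493, -0.3018, 3.6014)
step 5: θ'=3.6014 (straight) → pose (2.7892, -0.5792, 3.6014)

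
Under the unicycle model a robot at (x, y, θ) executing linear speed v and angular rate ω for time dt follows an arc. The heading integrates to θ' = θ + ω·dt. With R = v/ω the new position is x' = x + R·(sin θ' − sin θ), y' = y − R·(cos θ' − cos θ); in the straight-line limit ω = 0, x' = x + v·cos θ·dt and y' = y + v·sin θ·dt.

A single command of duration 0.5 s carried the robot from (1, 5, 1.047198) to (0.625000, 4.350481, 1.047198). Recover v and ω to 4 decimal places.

Δθ = 1.047198 − 1.047198 = 0.000000
ω = Δθ/dt = 0.000000/0.5 = 0.0000
ω = 0 → v = (Δx·cos θ + Δy·sin θ)/dt = -1.5000

v = -1.5000, ω = 0.0000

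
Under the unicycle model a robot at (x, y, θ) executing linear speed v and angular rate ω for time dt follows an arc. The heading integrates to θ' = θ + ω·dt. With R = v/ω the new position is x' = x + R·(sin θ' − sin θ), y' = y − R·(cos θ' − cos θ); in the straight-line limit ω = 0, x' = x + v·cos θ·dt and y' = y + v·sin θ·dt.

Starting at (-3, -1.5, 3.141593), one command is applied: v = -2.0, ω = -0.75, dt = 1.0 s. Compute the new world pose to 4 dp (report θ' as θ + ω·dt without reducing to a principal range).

(-1.1823, -2.2155, 2.3916)

θ' = 3.1416 + -0.75·1.0 = 2.3916
R = v/ω = -2.0/-0.75 = 2.6667
x' = -3 + 2.6667·(sin 2.3916 − sin 3.1416) = -1.1823
y' = -1.5 − 2.6667·(cos 2.3916 − cos 3.1416) = -2.2155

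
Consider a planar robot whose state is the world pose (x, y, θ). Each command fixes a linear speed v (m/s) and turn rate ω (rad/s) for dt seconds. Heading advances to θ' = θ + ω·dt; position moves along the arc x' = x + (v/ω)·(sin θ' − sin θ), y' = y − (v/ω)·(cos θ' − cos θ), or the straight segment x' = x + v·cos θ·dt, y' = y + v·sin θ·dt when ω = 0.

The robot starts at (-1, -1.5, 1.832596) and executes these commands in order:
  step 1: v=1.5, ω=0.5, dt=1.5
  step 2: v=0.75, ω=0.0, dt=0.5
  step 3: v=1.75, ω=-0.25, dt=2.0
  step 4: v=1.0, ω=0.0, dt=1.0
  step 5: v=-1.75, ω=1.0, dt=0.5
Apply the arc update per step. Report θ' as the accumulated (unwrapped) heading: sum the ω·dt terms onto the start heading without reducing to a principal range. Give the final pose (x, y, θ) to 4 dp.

(-4.9075, 3.2174, 2.5826)

step 1: θ'=2.5826 (R=3.0000) → pose (-2.3068, 0.2669, 2.5826)
step 2: θ'=2.5826 (straight) → pose (-2.6247, 0.4658, 2.5826)
step 3: θ'=2.0826 (R=-7.0000) → pose (-5.0154, 2.9721, 2.0826)
step 4: θ'=2.0826 (straight) → pose (-5.5051, 3.8439, 2.0826)
step 5: θ'=2.5826 (R=-1.7500) → pose (-4.9075, 3.2174, 2.5826)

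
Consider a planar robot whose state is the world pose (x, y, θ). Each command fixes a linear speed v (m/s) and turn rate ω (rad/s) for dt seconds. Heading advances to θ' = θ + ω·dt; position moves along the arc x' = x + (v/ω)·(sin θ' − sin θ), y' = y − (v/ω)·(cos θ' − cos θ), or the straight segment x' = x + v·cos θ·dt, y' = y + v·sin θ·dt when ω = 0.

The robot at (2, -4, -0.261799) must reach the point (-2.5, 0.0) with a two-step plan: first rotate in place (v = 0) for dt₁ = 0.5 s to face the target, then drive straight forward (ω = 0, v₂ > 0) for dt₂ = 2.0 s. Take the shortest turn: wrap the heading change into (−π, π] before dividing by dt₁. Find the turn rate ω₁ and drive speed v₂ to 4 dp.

heading to target = atan2(0−-4, -2.5−2) = 2.4150
Δθ = wrap(2.4150 − -0.2618) = 2.6767; ω₁ = Δθ/dt₁ = 5.3535
distance = √((-2.5−2)² + (0−-4)²) = 6.0208; v₂ = distance/dt₂ = 3.0104

ω₁ = 5.3535, v₂ = 3.0104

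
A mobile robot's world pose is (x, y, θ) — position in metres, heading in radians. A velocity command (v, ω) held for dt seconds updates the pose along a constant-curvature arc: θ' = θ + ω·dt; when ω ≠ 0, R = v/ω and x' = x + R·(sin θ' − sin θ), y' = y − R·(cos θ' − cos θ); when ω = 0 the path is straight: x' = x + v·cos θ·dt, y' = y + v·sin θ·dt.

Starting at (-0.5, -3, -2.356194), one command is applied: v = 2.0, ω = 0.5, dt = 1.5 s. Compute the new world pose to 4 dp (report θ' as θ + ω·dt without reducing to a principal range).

θ' = -2.3562 + 0.5·1.5 = -1.6062
R = v/ω = 2.0/0.5 = 4.0000
x' = -0.5 + 4.0000·(sin -1.6062 − sin -2.3562) = -1.6691
y' = -3 − 4.0000·(cos -1.6062 − cos -2.3562) = -5.6869

(-1.6691, -5.6869, -1.6062)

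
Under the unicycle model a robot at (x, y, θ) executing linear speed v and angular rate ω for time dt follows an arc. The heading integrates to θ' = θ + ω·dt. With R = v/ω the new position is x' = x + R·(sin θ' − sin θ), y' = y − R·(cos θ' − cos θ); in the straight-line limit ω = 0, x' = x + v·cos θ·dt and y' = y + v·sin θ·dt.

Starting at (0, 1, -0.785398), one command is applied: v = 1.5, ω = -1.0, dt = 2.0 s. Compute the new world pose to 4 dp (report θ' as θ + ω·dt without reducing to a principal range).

θ' = -0.7854 + -1.0·2.0 = -2.7854
R = v/ω = 1.5/-1.0 = -1.5000
x' = 0 + -1.5000·(sin -2.7854 − sin -0.7854) = -0.5376
y' = 1 − -1.5000·(cos -2.7854 − cos -0.7854) = -1.4665

(-0.5376, -1.4665, -2.7854)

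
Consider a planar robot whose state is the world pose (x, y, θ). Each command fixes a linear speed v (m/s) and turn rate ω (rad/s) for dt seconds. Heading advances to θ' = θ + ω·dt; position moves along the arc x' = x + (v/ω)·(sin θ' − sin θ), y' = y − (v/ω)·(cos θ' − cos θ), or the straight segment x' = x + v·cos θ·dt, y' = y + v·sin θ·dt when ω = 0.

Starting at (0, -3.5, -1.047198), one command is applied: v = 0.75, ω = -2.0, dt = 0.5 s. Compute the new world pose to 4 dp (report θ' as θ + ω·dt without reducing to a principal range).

θ' = -1.0472 + -2.0·0.5 = -2.0472
R = v/ω = 0.75/-2.0 = -0.3750
x' = 0 + -0.3750·(sin -2.0472 − sin -1.0472) = 0.0085
y' = -3.5 − -0.3750·(cos -2.0472 − cos -1.0472) = -3.8595

(0.0085, -3.8595, -2.0472)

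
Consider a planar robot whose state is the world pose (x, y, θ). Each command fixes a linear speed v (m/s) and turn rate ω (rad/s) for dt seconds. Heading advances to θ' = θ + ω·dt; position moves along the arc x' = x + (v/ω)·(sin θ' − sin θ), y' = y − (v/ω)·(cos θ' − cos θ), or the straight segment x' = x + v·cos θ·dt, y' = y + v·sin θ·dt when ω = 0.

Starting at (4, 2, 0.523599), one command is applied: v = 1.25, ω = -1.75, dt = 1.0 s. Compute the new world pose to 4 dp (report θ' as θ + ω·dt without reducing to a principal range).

θ' = 0.5236 + -1.75·1.0 = -1.2264
R = v/ω = 1.25/-1.75 = -0.7143
x' = 4 + -0.7143·(sin -1.2264 − sin 0.5236) = 5.0295
y' = 2 − -0.7143·(cos -1.2264 − cos 0.5236) = 1.6226

(5.0295, 1.6226, -1.2264)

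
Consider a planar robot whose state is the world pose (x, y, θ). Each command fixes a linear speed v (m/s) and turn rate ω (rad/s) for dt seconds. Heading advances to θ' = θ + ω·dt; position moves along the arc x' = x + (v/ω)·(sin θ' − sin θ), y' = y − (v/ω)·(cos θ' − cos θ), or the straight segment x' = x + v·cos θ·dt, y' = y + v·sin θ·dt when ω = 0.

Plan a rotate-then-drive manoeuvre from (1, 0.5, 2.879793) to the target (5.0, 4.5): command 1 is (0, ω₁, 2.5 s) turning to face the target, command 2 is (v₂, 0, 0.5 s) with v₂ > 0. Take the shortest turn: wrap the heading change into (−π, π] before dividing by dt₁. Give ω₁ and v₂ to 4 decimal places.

heading to target = atan2(4.5−0.5, 5−1) = 0.7854
Δθ = wrap(0.7854 − 2.8798) = -2.0944; ω₁ = Δθ/dt₁ = -0.8378
distance = √((5−1)² + (4.5−0.5)²) = 5.6569; v₂ = distance/dt₂ = 11.3137

ω₁ = -0.8378, v₂ = 11.3137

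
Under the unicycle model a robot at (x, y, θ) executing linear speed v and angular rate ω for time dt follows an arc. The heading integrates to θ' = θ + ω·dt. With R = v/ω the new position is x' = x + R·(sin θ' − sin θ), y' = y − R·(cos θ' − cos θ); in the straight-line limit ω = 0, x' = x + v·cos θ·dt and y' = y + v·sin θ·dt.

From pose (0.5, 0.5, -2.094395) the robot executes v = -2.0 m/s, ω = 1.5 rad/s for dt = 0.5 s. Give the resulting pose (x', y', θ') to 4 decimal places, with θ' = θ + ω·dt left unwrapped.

θ' = -2.0944 + 1.5·0.5 = -1.3444
R = v/ω = -2.0/1.5 = -1.3333
x' = 0.5 + -1.3333·(sin -1.3444 − sin -2.0944) = 0.6446
y' = 0.5 − -1.3333·(cos -1.3444 − cos -2.0944) = 1.4660

(0.6446, 1.4660, -1.3444)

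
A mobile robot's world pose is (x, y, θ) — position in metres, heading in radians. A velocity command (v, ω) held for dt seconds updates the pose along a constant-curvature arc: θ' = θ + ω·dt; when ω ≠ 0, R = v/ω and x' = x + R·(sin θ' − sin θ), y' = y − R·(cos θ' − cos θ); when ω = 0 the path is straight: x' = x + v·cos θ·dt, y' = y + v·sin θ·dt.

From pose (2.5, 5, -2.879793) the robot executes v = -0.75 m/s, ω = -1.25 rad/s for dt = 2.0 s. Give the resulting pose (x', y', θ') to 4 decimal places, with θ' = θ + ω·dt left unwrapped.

(3.1266, 4.0491, -5.3798)

θ' = -2.8798 + -1.25·2.0 = -5.3798
R = v/ω = -0.75/-1.25 = 0.6000
x' = 2.5 + 0.6000·(sin -5.3798 − sin -2.8798) = 3.1266
y' = 5 − 0.6000·(cos -5.3798 − cos -2.8798) = 4.0491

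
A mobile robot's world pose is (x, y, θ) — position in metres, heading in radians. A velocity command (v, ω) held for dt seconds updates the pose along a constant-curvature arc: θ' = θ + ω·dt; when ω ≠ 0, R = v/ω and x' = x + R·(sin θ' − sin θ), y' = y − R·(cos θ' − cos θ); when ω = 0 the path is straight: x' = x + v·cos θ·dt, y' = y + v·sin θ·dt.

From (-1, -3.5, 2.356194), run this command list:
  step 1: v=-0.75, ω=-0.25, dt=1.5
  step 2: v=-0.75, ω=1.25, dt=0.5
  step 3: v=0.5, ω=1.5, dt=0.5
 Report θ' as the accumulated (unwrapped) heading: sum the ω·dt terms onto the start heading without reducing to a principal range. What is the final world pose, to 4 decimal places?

(-0.3674, -4.6621, 3.3562)

step 1: θ'=1.9812 (R=3.0000) → pose (-0.3704, -4.4244, 1.9812)
step 2: θ'=2.6062 (R=-0.6000) → pose (-0.1264, -4.7011, 2.6062)
step 3: θ'=3.3562 (R=0.3333) → pose (-0.3674, -4.6621, 3.3562)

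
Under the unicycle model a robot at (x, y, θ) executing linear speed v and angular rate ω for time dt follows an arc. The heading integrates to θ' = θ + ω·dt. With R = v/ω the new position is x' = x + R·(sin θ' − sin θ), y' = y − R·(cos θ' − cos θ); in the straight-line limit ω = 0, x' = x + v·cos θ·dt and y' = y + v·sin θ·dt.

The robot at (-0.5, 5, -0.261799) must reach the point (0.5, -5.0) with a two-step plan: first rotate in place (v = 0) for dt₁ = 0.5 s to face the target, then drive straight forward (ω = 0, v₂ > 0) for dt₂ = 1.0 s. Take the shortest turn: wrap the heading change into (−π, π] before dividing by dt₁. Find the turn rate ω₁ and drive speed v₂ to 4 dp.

heading to target = atan2(-5−5, 0.5−-0.5) = -1.4711
Δθ = wrap(-1.4711 − -0.2618) = -1.2093; ω₁ = Δθ/dt₁ = -2.4187
distance = √((0.5−-0.5)² + (-5−5)²) = 10.0499; v₂ = distance/dt₂ = 10.0499

ω₁ = -2.4187, v₂ = 10.0499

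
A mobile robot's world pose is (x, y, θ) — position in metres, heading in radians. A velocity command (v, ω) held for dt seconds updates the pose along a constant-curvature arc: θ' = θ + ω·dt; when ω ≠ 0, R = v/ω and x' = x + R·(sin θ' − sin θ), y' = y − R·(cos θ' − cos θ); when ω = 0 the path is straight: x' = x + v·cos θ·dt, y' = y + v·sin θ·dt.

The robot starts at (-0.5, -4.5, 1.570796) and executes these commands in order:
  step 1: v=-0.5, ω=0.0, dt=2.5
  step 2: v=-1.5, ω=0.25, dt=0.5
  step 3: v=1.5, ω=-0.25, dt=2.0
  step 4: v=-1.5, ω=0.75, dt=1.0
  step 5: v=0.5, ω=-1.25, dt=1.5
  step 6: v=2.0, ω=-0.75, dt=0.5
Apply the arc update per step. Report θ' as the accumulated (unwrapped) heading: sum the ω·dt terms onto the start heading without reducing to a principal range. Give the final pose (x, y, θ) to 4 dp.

(1.2483, -4.5877, -0.3042)

step 1: θ'=1.5708 (straight) → pose (-0.5000, -5.7500, 1.5708)
step 2: θ'=1.6958 (R=-6.0000) → pose (-0.4532, -6.4980, 1.6958)
step 3: θ'=1.1958 (R=-6.0000) → pose (-0.0830, -3.5524, 1.1958)
step 4: θ'=1.9458 (R=-2.0000) → pose (-0.0830, -5.0175, 1.9458)
step 5: θ'=0.0708 (R=-0.4000) → pose (0.2609, -4.4719, 0.0708)
step 6: θ'=-0.3042 (R=-2.6667) → pose (1.2483, -4.5877, -0.3042)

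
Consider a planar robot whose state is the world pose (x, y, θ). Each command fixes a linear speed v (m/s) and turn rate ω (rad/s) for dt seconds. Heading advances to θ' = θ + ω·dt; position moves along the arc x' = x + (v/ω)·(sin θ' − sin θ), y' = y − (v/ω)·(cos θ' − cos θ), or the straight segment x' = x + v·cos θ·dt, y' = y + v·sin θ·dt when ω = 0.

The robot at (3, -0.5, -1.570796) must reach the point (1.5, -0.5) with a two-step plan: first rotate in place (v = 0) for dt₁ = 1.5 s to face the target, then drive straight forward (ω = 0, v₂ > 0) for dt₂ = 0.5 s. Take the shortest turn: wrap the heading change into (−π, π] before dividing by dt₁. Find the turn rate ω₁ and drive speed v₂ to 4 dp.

ω₁ = -1.0472, v₂ = 3.0000

heading to target = atan2(-0.5−-0.5, 1.5−3) = 3.1416
Δθ = wrap(3.1416 − -1.5708) = -1.5708; ω₁ = Δθ/dt₁ = -1.0472
distance = √((1.5−3)² + (-0.5−-0.5)²) = 1.5000; v₂ = distance/dt₂ = 3.0000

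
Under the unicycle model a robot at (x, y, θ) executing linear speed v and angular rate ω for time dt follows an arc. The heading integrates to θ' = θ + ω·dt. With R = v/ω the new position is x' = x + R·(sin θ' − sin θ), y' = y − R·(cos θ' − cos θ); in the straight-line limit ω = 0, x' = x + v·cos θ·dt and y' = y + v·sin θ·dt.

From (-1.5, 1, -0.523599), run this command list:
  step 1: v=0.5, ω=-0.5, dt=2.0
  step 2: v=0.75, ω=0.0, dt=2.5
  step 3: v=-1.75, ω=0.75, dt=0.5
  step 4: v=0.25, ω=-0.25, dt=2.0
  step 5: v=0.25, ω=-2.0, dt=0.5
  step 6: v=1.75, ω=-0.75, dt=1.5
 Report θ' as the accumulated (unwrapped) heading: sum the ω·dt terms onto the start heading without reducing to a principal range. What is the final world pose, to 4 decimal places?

(-3.5784, -1.2608, -3.7736)

step 1: θ'=-1.5236 (R=-1.0000) → pose (-1.0011, 0.1812, -1.5236)
step 2: θ'=-1.5236 (straight) → pose (-0.9127, -1.6918, -1.5236)
step 3: θ'=-1.1486 (R=-2.3333) → pose (-1.1149, -0.8457, -1.1486)
step 4: θ'=-1.6486 (R=-1.0000) → pose (-1.0302, -1.3332, -1.6486)
step 5: θ'=-2.6486 (R=-0.1250) → pose (-1.0956, -1.4336, -2.6486)
step 6: θ'=-3.7736 (R=-2.3333) → pose (-3.5784, -1.2608, -3.7736)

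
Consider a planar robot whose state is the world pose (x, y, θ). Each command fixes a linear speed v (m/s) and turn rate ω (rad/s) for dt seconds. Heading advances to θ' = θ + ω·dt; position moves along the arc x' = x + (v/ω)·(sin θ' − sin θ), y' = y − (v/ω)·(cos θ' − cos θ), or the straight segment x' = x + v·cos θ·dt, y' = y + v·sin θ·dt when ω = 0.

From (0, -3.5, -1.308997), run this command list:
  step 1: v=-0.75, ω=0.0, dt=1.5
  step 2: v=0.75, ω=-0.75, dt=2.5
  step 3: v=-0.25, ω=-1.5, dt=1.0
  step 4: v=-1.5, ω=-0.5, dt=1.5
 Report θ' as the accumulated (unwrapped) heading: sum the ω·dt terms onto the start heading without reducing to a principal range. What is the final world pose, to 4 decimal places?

(-1.8865, -5.9000, -5.4340)

step 1: θ'=-1.3090 (straight) → pose (-0.2912, -2.4133, -1.3090)
step 2: θ'=-3.1840 (R=-1.0000) → pose (-1.2995, -3.6713, -3.1840)
step 3: θ'=-4.6840 (R=0.1667) → pose (-1.1400, -3.8330, -4.6840)
step 4: θ'=-5.4340 (R=3.0000) → pose (-1.8865, -5.9000, -5.4340)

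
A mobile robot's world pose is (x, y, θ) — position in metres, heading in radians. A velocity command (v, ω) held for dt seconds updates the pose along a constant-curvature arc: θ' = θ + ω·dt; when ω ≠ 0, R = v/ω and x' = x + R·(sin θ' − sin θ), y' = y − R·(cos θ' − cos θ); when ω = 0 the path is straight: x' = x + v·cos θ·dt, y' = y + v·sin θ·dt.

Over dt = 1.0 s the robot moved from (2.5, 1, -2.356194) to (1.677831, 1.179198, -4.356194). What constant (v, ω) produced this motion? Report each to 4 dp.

Δθ = -4.356194 − -2.356194 = -2.000000
ω = Δθ/dt = -2.000000/1.0 = -2.0000
R = Δx/(sin θ' − sin θ) = -0.5000
v = R·ω = -0.5000·-2.0000 = 1.0000

v = 1.0000, ω = -2.0000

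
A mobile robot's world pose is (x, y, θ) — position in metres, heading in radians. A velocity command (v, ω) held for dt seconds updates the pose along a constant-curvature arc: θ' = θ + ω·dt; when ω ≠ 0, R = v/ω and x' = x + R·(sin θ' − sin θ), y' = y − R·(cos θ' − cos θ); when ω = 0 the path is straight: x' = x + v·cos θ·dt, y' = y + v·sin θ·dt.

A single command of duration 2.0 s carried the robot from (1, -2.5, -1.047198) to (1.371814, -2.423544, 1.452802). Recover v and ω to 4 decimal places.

Δθ = 1.452802 − -1.047198 = 2.500000
ω = Δθ/dt = 2.500000/2.0 = 1.2500
R = Δx/(sin θ' − sin θ) = 0.2000
v = R·ω = 0.2000·1.2500 = 0.2500

v = 0.2500, ω = 1.2500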